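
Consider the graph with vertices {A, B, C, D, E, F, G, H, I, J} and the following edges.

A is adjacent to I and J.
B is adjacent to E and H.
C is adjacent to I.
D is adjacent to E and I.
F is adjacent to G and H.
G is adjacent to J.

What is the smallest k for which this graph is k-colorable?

The cycle D-E-B-H-F-G-J-A-I-D has odd length 9, so it cannot be 2-colored; at least 3 colors are needed.
One proper 3-coloring: A=2, B=2, C=2, D=2, E=1, F=1, G=2, H=3, I=1, J=1. Every edge joins two different colors.

3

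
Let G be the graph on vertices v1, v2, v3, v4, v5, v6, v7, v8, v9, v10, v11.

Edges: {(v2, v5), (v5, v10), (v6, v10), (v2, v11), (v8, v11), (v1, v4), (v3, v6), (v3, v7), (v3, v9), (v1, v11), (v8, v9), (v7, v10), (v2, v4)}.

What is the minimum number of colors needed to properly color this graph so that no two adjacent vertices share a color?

2

v3 and v7 are adjacent, so at least 2 colors are needed.
2 colors suffice: v1=2, v2=2, v3=2, v4=1, v5=1, v6=1, v7=1, v8=2, v9=1, v10=2, v11=1. Each edge has distinct colors on its endpoints.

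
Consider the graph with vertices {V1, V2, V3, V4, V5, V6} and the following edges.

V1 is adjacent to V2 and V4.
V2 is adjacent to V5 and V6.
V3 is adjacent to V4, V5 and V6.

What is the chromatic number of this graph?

3

The cycle V6-V2-V1-V4-V3-V6 has odd length 5, so it cannot be 2-colored; at least 3 colors are needed.
3 colors suffice: color 1 → {V2, V3}; color 2 → {V1, V5, V6}; color 3 → {V4}. No two adjacent vertices share a color.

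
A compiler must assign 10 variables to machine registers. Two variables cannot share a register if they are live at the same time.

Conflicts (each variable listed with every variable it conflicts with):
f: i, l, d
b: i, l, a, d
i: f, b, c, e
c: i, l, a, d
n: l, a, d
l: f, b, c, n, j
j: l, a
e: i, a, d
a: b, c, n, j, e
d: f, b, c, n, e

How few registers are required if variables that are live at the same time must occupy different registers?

n and d conflict, so at least 2 registers are needed.
A valid assignment using 2 registers: f=2, b=2, i=1, c=2, n=2, l=1, j=2, e=2, a=1, d=1. No two conflicting variables share a register.

2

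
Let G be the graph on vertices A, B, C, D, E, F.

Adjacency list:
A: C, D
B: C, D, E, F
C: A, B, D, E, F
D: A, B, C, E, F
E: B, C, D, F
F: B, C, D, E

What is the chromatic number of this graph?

5

B, C, D, E, F form a clique, so at least 5 colors are needed.
5 colors suffice: color 1 → {C}; color 2 → {D}; color 3 → {A, E}; color 4 → {B}; color 5 → {F}. Every edge joins two different colors.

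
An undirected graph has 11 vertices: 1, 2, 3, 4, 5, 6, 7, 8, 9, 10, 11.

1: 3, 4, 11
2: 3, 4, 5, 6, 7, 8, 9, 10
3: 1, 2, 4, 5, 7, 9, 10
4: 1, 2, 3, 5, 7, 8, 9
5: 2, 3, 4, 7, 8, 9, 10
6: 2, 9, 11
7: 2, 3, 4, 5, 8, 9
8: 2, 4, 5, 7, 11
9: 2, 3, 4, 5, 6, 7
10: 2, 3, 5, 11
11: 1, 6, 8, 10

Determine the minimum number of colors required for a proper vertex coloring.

2, 3, 4, 5, 7, 9 form a clique, so at least 6 colors are needed.
6 colors suffice: color red → {2, 11}; color blue → {4, 6, 10}; color green → {3, 8}; color yellow → {1, 5}; color purple → {7}; color orange → {9}. Every edge joins two different colors.

6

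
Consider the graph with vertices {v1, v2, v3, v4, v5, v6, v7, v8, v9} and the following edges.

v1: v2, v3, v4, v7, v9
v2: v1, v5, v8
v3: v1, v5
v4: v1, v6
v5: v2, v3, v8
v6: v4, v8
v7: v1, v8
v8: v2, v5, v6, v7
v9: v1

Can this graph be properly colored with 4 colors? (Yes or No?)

Yes

The chromatic number is 3. v2, v5, v8 form a triangle, so at least 3 colors are needed.
One proper 3-coloring: v1=1, v2=3, v3=3, v4=2, v5=2, v6=3, v7=2, v8=1, v9=2.
Since 4 ≥ 3, a proper 4-coloring certainly exists.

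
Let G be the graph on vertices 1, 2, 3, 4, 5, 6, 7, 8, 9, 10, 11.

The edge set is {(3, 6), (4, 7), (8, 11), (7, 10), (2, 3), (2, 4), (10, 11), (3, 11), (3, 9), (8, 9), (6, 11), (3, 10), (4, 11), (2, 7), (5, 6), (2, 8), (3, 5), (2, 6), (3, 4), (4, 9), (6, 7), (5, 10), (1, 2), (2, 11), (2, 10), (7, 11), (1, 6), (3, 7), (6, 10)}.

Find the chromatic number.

2, 3, 6, 7, 10, 11 are pairwise adjacent (a clique of size 6), so at least 6 colors are needed.
6 colors suffice: color red → {2, 5, 9}; color blue → {1, 3, 8}; color green → {11}; color yellow → {4, 6}; color purple → {7}; color orange → {10}. Every edge joins two different colors.

6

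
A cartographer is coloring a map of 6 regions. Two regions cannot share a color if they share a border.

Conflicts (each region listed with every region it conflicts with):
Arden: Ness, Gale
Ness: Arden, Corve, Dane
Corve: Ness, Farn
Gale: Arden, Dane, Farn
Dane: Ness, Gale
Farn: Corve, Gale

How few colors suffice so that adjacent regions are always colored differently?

The cycle Corve-Farn-Gale-Arden-Ness-Corve has odd length 5, so it cannot be 2-colored; at least 3 colors are needed.
3 colors suffice: color 1 → {Ness, Gale}; color 2 → {Arden, Dane, Farn}; color 3 → {Corve}. No two conflicting regions share a color.

3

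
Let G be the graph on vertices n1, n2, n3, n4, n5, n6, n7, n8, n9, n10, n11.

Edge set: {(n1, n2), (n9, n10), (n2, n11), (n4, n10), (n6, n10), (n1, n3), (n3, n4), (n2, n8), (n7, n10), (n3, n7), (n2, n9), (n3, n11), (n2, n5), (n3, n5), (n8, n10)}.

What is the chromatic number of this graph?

n2 and n5 are adjacent, so at least 2 colors are needed.
2 colors suffice: n1=2, n2=1, n3=1, n4=2, n5=2, n6=2, n7=2, n8=2, n9=2, n10=1, n11=2. Every edge joins two different colors.

2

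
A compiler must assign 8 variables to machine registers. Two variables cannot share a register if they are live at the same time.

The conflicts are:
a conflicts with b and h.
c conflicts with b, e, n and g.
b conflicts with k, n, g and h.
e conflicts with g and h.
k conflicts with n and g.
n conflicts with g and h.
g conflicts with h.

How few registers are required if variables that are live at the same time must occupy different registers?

4

b, k, n, g all conflict with each other, so at least 4 registers are needed.
4 registers suffice: a=2, c=4, b=1, e=1, k=4, n=3, g=2, h=4. No two conflicting variables share a register.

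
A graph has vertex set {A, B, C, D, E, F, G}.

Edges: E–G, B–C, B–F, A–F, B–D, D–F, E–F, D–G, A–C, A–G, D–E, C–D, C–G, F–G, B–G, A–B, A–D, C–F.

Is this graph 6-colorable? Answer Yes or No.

The chromatic number is 6. A, B, C, D, F, G are pairwise adjacent (a clique of size 6), so at least 6 colors are needed.
6 colors suffice: A=6, B=5, C=4, D=3, E=4, F=2, G=1.
That is already a proper 6-coloring.

Yes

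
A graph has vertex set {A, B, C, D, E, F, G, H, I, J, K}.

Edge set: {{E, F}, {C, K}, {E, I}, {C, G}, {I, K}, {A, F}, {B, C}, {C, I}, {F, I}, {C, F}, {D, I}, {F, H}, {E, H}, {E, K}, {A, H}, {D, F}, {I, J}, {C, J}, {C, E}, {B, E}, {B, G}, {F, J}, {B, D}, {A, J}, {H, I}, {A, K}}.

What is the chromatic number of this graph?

C, E, I, K are mutually adjacent (a clique of size 4), so at least 4 colors are needed.
A valid assignment using 4 colors: A=2, B=1, C=3, D=3, E=4, F=1, G=2, H=3, I=2, J=4, K=1. No two adjacent vertices share a color.

4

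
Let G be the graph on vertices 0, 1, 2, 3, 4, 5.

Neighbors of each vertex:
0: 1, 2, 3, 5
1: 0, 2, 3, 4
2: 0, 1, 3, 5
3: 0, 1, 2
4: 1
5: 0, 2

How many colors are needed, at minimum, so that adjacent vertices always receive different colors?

0, 1, 2, 3 form a clique, so at least 4 colors are needed.
A valid assignment using 4 colors: 0=green, 1=blue, 2=red, 3=yellow, 4=red, 5=blue. Each edge has distinct colors on its endpoints.

4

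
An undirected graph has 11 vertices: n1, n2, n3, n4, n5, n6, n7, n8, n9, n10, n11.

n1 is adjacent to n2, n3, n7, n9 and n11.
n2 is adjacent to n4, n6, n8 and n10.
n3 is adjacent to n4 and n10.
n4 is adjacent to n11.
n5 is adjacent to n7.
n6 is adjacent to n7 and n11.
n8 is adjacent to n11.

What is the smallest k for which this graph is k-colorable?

2

n5 and n7 are adjacent, so at least 2 colors are needed.
2 colors suffice: color 1 → {n2, n3, n7, n9, n11}; color 2 → {n1, n4, n5, n6, n8, n10}. Every edge joins two different colors.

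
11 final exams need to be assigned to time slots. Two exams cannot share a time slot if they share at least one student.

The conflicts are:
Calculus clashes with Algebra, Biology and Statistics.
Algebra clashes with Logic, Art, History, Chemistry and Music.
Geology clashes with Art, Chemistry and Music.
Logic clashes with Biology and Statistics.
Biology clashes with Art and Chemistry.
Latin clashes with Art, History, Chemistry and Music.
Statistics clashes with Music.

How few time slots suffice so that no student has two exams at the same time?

2

Algebra and Logic conflict, so at least 2 time slots are needed.
2 time slots suffice: time slot 1 → {Algebra, Geology, Biology, Latin, Statistics}; time slot 2 → {Calculus, Logic, Art, History, Chemistry, Music}. Every pair that conflicts lands in different time slots.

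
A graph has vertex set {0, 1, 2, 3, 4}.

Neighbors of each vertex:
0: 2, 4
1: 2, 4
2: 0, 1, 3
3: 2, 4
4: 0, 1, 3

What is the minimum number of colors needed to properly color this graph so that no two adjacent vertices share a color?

2

1 and 4 are adjacent, so at least 2 colors are needed.
2 colors suffice: color a → {2, 4}; color b → {0, 1, 3}. Every edge joins two different colors.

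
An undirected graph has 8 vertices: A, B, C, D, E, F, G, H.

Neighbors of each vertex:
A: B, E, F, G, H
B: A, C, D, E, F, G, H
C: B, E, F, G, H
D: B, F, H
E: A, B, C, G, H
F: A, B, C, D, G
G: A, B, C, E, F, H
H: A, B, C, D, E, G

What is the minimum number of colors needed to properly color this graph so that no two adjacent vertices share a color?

A, B, E, G, H are mutually adjacent (a clique of size 5), so at least 5 colors are needed.
One proper 5-coloring: A=yellow, B=red, C=yellow, D=blue, E=purple, F=green, G=blue, H=green. Each edge has distinct colors on its endpoints.

5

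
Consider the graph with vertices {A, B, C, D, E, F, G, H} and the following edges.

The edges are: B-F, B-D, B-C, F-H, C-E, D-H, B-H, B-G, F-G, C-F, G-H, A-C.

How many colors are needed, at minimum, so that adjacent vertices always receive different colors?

4

B, F, G, H are mutually adjacent (a clique of size 4), so at least 4 colors are needed.
4 colors suffice: color red → {A, B, E}; color blue → {C, H}; color green → {D, F}; color yellow → {G}. Every edge joins two different colors.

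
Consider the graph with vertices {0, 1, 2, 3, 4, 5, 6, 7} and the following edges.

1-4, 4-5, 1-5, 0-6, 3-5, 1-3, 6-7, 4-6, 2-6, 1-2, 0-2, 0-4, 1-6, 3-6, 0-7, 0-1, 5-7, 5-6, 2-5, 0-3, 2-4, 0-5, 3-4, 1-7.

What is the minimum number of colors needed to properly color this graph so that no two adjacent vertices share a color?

6

0, 1, 3, 4, 5, 6 form a clique, so at least 6 colors are needed.
6 colors suffice: color red → {5}; color blue → {1}; color green → {0}; color yellow → {6}; color purple → {4, 7}; color orange → {2, 3}. No two adjacent vertices share a color.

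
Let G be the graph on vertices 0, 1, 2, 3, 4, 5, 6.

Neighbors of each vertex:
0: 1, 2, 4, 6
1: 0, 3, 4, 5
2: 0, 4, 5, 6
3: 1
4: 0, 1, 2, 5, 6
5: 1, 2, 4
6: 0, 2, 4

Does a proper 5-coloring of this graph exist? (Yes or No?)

The chromatic number is 4. 0, 2, 4, 6 are pairwise adjacent (a clique of size 4), so at least 4 colors are needed.
4 colors suffice: color a → {3, 4}; color b → {1, 2}; color c → {0, 5}; color d → {6}.
Since 5 ≥ 4, a proper 5-coloring certainly exists.

Yes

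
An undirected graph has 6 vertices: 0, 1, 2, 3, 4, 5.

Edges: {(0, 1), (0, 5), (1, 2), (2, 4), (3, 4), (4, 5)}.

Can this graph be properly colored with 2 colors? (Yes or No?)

No

The cycle 0-1-2-4-5-0 has odd length 5, so it cannot be 2-colored; at least 3 colors are needed.
So 2 colors are not enough.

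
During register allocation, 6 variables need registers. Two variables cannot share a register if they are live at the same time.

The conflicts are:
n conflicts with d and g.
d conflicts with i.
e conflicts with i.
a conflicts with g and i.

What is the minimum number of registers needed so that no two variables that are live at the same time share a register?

3

The cycle g-n-d-i-a-g has odd length 5, so it cannot be 2-colored; at least 3 registers are needed.
3 registers suffice: register 1 → {n, i}; register 2 → {d, e, g}; register 3 → {a}. Each listed conflict is separated.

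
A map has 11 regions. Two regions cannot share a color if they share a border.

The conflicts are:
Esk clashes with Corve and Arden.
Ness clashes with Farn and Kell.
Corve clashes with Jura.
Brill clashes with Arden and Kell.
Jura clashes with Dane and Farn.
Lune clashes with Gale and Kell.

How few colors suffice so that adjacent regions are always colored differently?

Lune and Kell conflict, so at least 2 colors are needed.
2 colors suffice: Esk=2, Ness=2, Corve=1, Brill=2, Jura=2, Lune=2, Dane=1, Farn=1, Gale=1, Arden=1, Kell=1. No two conflicting regions share a color.

2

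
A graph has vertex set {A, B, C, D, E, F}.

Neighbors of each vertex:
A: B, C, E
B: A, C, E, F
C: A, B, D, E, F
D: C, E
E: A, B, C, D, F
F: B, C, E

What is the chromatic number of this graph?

4

A, B, C, E are mutually adjacent (a clique of size 4), so at least 4 colors are needed.
4 colors suffice: color 1 → {E}; color 2 → {C}; color 3 → {B, D}; color 4 → {A, F}. Every edge joins two different colors.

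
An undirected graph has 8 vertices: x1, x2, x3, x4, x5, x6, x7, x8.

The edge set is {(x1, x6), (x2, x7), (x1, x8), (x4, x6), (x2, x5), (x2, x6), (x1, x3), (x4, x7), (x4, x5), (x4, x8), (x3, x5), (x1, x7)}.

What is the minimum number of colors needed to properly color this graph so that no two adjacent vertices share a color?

3

The cycle x3-x1-x7-x2-x5-x3 has odd length 5, so it cannot be 2-colored; at least 3 colors are needed.
One proper 3-coloring: x1=1, x2=1, x3=3, x4=1, x5=2, x6=2, x7=2, x8=2. Every edge joins two different colors.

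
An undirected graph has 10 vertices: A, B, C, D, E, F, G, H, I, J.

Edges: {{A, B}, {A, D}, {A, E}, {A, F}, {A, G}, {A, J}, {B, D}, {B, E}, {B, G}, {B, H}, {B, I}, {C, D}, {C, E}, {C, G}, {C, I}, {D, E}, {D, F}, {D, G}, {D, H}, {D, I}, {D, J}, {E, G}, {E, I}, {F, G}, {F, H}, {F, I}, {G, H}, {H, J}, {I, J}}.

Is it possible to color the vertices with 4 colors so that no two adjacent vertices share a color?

A, B, D, E, G are pairwise adjacent (a clique of size 5), so at least 5 colors are needed.
So 4 colors are not enough.

No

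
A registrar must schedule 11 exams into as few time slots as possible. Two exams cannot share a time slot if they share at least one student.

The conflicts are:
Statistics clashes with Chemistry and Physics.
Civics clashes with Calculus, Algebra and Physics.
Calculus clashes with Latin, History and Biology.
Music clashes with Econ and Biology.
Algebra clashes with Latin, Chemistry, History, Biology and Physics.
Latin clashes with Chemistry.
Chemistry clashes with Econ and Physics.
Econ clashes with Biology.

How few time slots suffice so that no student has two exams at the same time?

3

Algebra, Latin, Chemistry pairwise conflict, so at least 3 time slots are needed.
3 time slots suffice: Statistics=1, Civics=2, Calculus=1, Music=3, Algebra=1, Latin=3, Chemistry=2, Econ=1, History=2, Biology=2, Physics=3. No two conflicting exams share a time slot.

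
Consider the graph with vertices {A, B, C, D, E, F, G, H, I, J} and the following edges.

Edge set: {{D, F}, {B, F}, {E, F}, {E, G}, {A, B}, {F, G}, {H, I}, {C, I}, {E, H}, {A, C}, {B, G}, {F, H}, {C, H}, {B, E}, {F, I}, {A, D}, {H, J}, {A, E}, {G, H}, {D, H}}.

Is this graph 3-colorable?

E, F, G, H are pairwise adjacent (a clique of size 4), so at least 4 colors are needed.
So 3 colors are not enough.

No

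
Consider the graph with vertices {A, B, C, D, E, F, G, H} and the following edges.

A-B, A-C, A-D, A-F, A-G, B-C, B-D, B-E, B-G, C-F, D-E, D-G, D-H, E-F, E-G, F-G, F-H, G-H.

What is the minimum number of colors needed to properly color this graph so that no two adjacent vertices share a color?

4

A, B, D, G form a clique, so at least 4 colors are needed.
4 colors suffice: color 1 → {C, G}; color 2 → {D, F}; color 3 → {A, E, H}; color 4 → {B}. Each edge has distinct colors on its endpoints.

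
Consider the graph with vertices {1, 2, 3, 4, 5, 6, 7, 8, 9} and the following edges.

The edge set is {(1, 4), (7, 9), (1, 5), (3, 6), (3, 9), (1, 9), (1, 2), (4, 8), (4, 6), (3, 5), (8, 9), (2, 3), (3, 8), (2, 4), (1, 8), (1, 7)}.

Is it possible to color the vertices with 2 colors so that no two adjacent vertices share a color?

1, 7, 9 are pairwise adjacent, so at least 3 colors are needed.
So 2 colors are not enough.

No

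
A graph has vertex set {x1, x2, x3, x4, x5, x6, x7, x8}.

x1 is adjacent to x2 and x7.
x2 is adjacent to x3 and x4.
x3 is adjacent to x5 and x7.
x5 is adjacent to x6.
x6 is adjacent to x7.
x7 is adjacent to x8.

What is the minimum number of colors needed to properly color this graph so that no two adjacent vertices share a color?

2

x1 and x2 are adjacent, so at least 2 colors are needed.
One proper 2-coloring: x1=2, x2=1, x3=2, x4=2, x5=1, x6=2, x7=1, x8=2. Every edge joins two different colors.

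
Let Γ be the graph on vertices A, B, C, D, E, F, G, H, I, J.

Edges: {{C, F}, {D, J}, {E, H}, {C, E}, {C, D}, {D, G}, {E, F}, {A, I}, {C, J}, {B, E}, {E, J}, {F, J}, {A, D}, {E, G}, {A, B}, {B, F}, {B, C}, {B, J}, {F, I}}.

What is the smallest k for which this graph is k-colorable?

5

B, C, E, F, J are pairwise adjacent (a clique of size 5), so at least 5 colors are needed.
5 colors suffice: color 1 → {D, E, I}; color 2 → {A, C, G, H}; color 3 → {F}; color 4 → {B}; color 5 → {J}. Each edge has distinct colors on its endpoints.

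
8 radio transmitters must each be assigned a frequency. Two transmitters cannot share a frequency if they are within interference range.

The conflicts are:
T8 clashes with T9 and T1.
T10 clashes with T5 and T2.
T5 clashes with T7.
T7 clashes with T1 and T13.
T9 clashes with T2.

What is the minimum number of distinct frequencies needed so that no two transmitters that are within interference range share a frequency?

The cycle T2-T10-T5-T7-T1-T8-T9-T2 has odd length 7, so it cannot be 2-colored; at least 3 frequencies are needed.
3 frequencies suffice: frequency 1 → {T8, T7, T2}; frequency 2 → {T5, T9, T1, T13}; frequency 3 → {T10}. No two conflicting transmitters share a frequency.

3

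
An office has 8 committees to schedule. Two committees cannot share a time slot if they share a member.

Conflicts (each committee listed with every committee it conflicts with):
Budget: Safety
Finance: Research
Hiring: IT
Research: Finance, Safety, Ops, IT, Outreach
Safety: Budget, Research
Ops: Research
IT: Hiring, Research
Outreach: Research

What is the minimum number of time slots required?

Hiring and IT conflict, so at least 2 time slots are needed.
2 time slots suffice: time slot 1 → {Budget, Hiring, Research}; time slot 2 → {Finance, Safety, Ops, IT, Outreach}. Each listed conflict is separated.

2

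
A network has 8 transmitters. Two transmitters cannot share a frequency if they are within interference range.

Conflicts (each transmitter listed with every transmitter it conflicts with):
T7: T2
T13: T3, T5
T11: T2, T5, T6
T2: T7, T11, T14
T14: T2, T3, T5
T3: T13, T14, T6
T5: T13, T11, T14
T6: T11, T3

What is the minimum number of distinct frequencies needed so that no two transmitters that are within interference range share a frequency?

The cycle T3-T14-T5-T11-T6-T3 has odd length 5, so it cannot be 2-colored; at least 3 frequencies are needed.
A valid assignment using 3 frequencies: T7=2, T13=2, T11=2, T2=1, T14=2, T3=1, T5=1, T6=3. Each listed conflict is separated.

3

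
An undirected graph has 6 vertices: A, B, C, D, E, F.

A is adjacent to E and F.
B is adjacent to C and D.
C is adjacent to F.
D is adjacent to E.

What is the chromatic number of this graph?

D and E are adjacent, so at least 2 colors are needed.
2 colors suffice: color 1 → {A, C, D}; color 2 → {B, E, F}. Every edge joins two different colors.

2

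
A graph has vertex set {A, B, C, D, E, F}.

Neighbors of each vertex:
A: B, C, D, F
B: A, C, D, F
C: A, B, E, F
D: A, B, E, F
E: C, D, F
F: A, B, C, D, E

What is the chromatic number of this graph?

A, B, D, F are mutually adjacent (a clique of size 4), so at least 4 colors are needed.
4 colors suffice: color 1 → {F}; color 2 → {C, D}; color 3 → {B, E}; color 4 → {A}. Each edge has distinct colors on its endpoints.

4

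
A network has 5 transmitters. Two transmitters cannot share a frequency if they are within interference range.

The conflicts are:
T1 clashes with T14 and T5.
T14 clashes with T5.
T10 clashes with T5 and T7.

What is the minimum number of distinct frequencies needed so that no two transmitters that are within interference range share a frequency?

3

T1, T14, T5 all conflict with each other, so at least 3 frequencies are needed.
A valid assignment using 3 frequencies: T1=2, T14=3, T10=2, T5=1, T7=1. Every pair that conflicts lands in different frequencies.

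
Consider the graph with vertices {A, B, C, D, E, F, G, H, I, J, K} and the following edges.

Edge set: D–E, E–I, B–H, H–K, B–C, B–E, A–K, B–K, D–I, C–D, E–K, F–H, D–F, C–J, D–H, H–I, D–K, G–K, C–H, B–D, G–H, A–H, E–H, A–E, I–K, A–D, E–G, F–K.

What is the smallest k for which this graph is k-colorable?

5

A, D, E, H, K form a clique, so at least 5 colors are needed.
One proper 5-coloring: A=5, B=5, C=3, D=2, E=4, F=4, G=2, H=1, I=5, J=1, K=3. No two adjacent vertices share a color.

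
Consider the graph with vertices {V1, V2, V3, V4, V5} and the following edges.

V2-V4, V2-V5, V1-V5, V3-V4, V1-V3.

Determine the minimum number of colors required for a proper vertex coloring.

The cycle V5-V2-V4-V3-V1-V5 has odd length 5, so it cannot be 2-colored; at least 3 colors are needed.
One proper 3-coloring: V1=3, V2=2, V3=2, V4=1, V5=1. No two adjacent vertices share a color.

3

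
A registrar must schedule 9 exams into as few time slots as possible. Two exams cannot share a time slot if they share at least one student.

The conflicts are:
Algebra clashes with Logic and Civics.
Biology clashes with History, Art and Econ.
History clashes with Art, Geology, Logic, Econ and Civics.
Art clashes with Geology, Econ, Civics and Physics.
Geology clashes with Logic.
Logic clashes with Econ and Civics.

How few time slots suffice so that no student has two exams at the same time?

Biology, History, Art, Econ pairwise conflict, so at least 4 time slots are needed.
4 time slots suffice: Algebra=1, Biology=4, History=1, Art=2, Geology=3, Logic=2, Econ=3, Civics=3, Physics=1. Each listed conflict is separated.

4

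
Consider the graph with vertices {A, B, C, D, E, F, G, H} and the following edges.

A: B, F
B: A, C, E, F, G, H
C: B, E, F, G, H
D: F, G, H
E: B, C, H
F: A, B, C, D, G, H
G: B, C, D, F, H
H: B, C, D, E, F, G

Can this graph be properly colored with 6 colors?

The chromatic number is 5. B, C, F, G, H form a clique, so at least 5 colors are needed.
5 colors suffice: color red → {E, F}; color blue → {A, H}; color green → {B, D}; color yellow → {G}; color purple → {C}.
Since 6 ≥ 5, a proper 6-coloring certainly exists.

Yes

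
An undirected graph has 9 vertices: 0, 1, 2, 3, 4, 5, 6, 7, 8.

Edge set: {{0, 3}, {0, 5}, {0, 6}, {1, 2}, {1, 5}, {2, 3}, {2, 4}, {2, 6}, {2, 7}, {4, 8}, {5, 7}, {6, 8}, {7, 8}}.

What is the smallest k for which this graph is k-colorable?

3

The cycle 5-7-8-6-0-5 has odd length 5, so it cannot be 2-colored; at least 3 colors are needed.
3 colors suffice: color a → {2, 5, 8}; color b → {0, 1, 4, 7}; color c → {3, 6}. Every edge joins two different colors.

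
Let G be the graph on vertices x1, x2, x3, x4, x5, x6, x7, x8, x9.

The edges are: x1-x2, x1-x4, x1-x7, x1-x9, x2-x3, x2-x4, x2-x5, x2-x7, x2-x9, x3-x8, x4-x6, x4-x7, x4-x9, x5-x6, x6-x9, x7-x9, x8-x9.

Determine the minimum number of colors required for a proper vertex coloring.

x1, x2, x4, x7, x9 are mutually adjacent (a clique of size 5), so at least 5 colors are needed.
5 colors suffice: color 1 → {x3, x5, x9}; color 2 → {x2, x6, x8}; color 3 → {x4}; color 4 → {x1}; color 5 → {x7}. No two adjacent vertices share a color.

5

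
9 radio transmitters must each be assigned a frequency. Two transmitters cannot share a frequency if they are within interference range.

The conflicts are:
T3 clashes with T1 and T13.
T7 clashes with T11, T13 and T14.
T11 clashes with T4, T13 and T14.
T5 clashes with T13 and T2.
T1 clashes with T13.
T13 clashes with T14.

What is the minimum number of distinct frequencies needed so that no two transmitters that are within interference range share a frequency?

4

T7, T11, T13, T14 all conflict with each other, so at least 4 frequencies are needed.
4 frequencies suffice: frequency 1 → {T4, T13, T2}; frequency 2 → {T11, T5, T1}; frequency 3 → {T3, T14}; frequency 4 → {T7}. No two conflicting transmitters share a frequency.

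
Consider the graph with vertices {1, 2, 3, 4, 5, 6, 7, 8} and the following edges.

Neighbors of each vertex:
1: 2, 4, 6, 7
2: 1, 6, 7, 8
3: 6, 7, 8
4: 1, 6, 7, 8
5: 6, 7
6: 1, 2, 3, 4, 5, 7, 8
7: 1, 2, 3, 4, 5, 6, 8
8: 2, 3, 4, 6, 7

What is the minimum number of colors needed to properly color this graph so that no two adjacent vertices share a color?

4

1, 2, 6, 7 are mutually adjacent (a clique of size 4), so at least 4 colors are needed.
A valid assignment using 4 colors: 1=green, 2=yellow, 3=yellow, 4=yellow, 5=green, 6=red, 7=blue, 8=green. No two adjacent vertices share a color.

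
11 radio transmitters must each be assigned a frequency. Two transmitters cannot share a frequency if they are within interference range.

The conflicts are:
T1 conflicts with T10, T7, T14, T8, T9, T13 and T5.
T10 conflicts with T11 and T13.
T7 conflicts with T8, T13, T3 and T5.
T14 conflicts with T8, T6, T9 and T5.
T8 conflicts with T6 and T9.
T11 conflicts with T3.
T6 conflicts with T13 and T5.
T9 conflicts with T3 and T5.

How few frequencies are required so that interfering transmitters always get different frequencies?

T1, T14, T8, T9 all conflict with each other, so at least 4 frequencies are needed.
4 frequencies suffice: frequency 1 → {T1, T6, T3}; frequency 2 → {T10, T7, T9}; frequency 3 → {T8, T11, T13, T5}; frequency 4 → {T14}. Every pair that conflicts lands in different frequencies.

4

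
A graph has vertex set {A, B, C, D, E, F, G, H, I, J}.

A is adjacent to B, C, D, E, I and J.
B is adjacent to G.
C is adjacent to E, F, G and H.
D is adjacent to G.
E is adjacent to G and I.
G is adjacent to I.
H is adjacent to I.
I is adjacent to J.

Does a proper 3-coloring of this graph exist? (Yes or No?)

The chromatic number is 3. C, E, G form a triangle, so at least 3 colors are needed.
A valid assignment using 3 colors: A=1, B=2, C=2, D=2, E=3, F=1, G=1, H=1, I=2, J=3.
That is already a proper 3-coloring.

Yes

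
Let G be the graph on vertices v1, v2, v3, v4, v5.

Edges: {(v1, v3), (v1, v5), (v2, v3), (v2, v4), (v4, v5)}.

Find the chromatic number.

The cycle v3-v2-v4-v5-v1-v3 has odd length 5, so it cannot be 2-colored; at least 3 colors are needed.
3 colors suffice: color 1 → {v3, v4}; color 2 → {v1, v2}; color 3 → {v5}. No two adjacent vertices share a color.

3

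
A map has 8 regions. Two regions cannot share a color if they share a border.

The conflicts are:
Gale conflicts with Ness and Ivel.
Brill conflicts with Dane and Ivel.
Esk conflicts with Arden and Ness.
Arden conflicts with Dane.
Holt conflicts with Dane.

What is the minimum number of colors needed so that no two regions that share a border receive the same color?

The cycle Dane-Brill-Ivel-Gale-Ness-Esk-Arden-Dane has odd length 7, so it cannot be 2-colored; at least 3 colors are needed.
3 colors suffice: color 1 → {Gale, Esk, Dane}; color 2 → {Arden, Holt, Ness, Ivel}; color 3 → {Brill}. Every pair that conflicts lands in different colors.

3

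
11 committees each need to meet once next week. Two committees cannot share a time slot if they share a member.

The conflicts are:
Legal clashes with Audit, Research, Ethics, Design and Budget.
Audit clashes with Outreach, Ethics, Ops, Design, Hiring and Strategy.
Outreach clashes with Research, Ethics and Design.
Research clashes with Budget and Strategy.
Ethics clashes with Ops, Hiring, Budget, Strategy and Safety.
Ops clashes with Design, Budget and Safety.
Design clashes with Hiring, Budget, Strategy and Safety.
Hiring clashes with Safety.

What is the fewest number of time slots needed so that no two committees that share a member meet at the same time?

Ethics, Ops, Safety all conflict with each other, so at least 3 time slots are needed.
Using 3 time slots: Legal=3, Audit=2, Outreach=3, Research=1, Ethics=1, Ops=3, Design=1, Hiring=3, Budget=2, Strategy=3, Safety=2. No two conflicting committees share a time slot.

3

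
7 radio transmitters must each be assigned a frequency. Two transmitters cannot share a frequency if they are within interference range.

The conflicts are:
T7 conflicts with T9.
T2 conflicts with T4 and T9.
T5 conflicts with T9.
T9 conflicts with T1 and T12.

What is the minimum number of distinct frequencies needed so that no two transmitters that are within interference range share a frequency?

2

T2 and T4 conflict, so at least 2 frequencies are needed.
2 frequencies suffice: T7=2, T2=2, T4=1, T5=2, T9=1, T1=2, T12=2. No two conflicting transmitters share a frequency.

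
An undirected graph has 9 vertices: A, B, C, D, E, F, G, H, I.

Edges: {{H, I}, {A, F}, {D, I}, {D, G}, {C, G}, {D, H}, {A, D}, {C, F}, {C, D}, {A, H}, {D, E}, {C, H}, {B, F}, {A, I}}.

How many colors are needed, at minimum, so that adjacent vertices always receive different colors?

4

A, D, H, I are pairwise adjacent (a clique of size 4), so at least 4 colors are needed.
4 colors suffice: color 1 → {D, F}; color 2 → {A, B, C, E}; color 3 → {G, H}; color 4 → {I}. Each edge has distinct colors on its endpoints.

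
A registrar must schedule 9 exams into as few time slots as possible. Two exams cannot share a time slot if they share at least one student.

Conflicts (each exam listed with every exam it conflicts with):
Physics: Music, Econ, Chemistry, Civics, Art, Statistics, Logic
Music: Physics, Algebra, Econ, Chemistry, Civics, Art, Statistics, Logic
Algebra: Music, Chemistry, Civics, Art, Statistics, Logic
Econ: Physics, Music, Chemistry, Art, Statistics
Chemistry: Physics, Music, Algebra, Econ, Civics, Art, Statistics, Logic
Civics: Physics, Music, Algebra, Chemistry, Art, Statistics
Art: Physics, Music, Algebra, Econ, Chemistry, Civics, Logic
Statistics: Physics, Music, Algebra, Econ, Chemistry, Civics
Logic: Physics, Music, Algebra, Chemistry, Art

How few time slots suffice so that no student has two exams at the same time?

5

Physics, Music, Econ, Chemistry, Statistics all conflict with each other, so at least 5 time slots are needed.
5 time slots suffice: time slot 1 → {Music}; time slot 2 → {Chemistry}; time slot 3 → {Physics, Algebra}; time slot 4 → {Art, Statistics}; time slot 5 → {Econ, Civics, Logic}. No two conflicting exams share a time slot.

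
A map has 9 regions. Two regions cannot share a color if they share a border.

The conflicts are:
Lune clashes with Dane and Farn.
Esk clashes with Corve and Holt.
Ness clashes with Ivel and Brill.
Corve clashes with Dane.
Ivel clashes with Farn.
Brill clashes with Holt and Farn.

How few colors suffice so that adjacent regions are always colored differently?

3

The cycle Lune-Dane-Corve-Esk-Holt-Brill-Farn-Lune has odd length 7, so it cannot be 2-colored; at least 3 colors are needed.
3 colors suffice: color 1 → {Lune, Esk, Ivel, Brill}; color 2 → {Ness, Holt, Dane, Farn}; color 3 → {Corve}. No two conflicting regions share a color.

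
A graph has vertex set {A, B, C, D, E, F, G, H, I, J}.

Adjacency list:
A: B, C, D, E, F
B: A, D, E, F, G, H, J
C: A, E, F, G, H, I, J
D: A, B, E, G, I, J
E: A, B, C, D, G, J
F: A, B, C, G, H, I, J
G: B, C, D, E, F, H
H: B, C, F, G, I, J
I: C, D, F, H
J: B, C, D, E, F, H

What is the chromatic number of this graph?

C, F, G, H are pairwise adjacent (a clique of size 4), so at least 4 colors are needed.
4 colors suffice: A=3, B=1, C=1, D=4, E=2, F=2, G=3, H=4, I=3, J=3. No two adjacent vertices share a color.

4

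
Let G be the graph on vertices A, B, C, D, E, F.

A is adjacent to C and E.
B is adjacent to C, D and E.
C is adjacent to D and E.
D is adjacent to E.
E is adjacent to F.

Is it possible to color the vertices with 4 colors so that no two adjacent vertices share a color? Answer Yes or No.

The chromatic number is 4. B, C, D, E are pairwise adjacent (a clique of size 4), so at least 4 colors are needed.
4 colors suffice: A=green, B=green, C=blue, D=yellow, E=red, F=blue.
That is already a proper 4-coloring.

Yes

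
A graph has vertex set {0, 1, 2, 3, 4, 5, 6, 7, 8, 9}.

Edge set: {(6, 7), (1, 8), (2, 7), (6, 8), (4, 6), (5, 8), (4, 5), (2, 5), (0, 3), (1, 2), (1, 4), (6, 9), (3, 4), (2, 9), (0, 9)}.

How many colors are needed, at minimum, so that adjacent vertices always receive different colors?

The cycle 0-3-4-6-9-0 has odd length 5, so it cannot be 2-colored; at least 3 colors are needed.
3 colors suffice: color red → {0, 2, 4, 8}; color blue → {1, 3, 5, 6}; color green → {7, 9}. Every edge joins two different colors.

3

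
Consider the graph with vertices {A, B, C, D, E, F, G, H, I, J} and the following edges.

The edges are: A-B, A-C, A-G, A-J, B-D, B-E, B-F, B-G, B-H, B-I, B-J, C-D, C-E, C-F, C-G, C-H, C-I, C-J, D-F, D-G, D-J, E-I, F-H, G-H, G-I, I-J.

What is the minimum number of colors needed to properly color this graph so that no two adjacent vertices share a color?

B, D, F are pairwise adjacent, so at least 3 colors are needed.
One proper 3-coloring: A=3, B=1, C=1, D=3, E=2, F=2, G=2, H=3, I=3, J=2. No two adjacent vertices share a color.

3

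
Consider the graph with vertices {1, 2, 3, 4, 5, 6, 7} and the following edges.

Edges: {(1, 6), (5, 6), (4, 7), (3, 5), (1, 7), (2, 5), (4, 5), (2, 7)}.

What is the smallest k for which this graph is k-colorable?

The cycle 6-5-4-7-1-6 has odd length 5, so it cannot be 2-colored; at least 3 colors are needed.
3 colors suffice: 1=c, 2=b, 3=b, 4=b, 5=a, 6=b, 7=a. Each edge has distinct colors on its endpoints.

3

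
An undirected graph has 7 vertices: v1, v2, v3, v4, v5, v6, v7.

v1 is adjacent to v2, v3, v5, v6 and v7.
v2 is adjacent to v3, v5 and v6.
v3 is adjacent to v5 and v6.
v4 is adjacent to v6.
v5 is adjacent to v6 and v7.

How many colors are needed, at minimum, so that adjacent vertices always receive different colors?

v1, v2, v3, v5, v6 are pairwise adjacent (a clique of size 5), so at least 5 colors are needed.
5 colors suffice: color 1 → {v4, v5}; color 2 → {v1}; color 3 → {v6, v7}; color 4 → {v3}; color 5 → {v2}. Each edge has distinct colors on its endpoints.

5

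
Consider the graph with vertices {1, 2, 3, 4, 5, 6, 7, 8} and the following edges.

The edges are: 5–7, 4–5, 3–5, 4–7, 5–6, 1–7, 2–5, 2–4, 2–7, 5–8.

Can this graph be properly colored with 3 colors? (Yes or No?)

No

2, 4, 5, 7 are pairwise adjacent (a clique of size 4), so at least 4 colors are needed.
So 3 colors are not enough.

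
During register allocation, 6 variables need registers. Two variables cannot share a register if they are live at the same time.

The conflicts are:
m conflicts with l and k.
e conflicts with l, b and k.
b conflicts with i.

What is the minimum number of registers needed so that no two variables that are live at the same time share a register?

2

e and k conflict, so at least 2 registers are needed.
2 registers suffice: m=1, e=1, l=2, b=2, i=1, k=2. Each listed conflict is separated.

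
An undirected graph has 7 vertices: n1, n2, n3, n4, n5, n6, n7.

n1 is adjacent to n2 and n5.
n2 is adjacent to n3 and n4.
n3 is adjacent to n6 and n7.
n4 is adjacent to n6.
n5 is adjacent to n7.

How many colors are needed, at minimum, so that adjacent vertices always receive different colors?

The cycle n1-n5-n7-n3-n2-n1 has odd length 5, so it cannot be 2-colored; at least 3 colors are needed.
3 colors suffice: color 1 → {n2, n6, n7}; color 2 → {n1, n3, n4}; color 3 → {n5}. Every edge joins two different colors.

3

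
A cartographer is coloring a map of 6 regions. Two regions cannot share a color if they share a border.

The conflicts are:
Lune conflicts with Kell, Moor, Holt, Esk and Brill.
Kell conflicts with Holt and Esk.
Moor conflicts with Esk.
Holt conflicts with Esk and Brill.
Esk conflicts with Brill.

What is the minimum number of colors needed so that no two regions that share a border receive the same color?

4

Lune, Holt, Esk, Brill all conflict with each other, so at least 4 colors are needed.
A valid assignment using 4 colors: Lune=1, Kell=4, Moor=3, Holt=3, Esk=2, Brill=4. Every pair that conflicts lands in different colors.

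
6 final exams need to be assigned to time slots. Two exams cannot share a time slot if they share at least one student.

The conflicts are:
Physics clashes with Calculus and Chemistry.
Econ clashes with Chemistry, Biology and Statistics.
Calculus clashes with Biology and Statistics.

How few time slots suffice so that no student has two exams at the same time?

3

The cycle Chemistry-Econ-Statistics-Calculus-Physics-Chemistry has odd length 5, so it cannot be 2-colored; at least 3 time slots are needed.
3 time slots suffice: time slot 1 → {Econ, Calculus}; time slot 2 → {Chemistry, Biology, Statistics}; time slot 3 → {Physics}. Each listed conflict is separated.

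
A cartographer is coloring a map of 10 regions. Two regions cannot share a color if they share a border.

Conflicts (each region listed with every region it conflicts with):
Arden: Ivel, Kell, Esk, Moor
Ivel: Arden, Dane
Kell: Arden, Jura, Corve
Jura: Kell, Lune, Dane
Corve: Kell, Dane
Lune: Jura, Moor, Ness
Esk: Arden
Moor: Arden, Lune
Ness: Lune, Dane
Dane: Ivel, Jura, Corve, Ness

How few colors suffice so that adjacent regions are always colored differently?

The cycle Jura-Lune-Moor-Arden-Kell-Jura has odd length 5, so it cannot be 2-colored; at least 3 colors are needed.
A valid assignment using 3 colors: Arden=1, Ivel=2, Kell=2, Jura=3, Corve=3, Lune=1, Esk=2, Moor=2, Ness=2, Dane=1. Each listed conflict is separated.

3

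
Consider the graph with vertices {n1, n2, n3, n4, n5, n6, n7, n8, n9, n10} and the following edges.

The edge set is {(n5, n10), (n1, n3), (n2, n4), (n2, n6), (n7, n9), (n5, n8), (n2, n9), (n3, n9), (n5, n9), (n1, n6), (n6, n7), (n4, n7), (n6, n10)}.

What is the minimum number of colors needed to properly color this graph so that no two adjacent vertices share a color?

3

The cycle n1-n6-n7-n9-n3-n1 has odd length 5, so it cannot be 2-colored; at least 3 colors are needed.
3 colors suffice: color R → {n4, n6, n8, n9}; color B → {n2, n3, n5, n7}; color G → {n1, n10}. Each edge has distinct colors on its endpoints.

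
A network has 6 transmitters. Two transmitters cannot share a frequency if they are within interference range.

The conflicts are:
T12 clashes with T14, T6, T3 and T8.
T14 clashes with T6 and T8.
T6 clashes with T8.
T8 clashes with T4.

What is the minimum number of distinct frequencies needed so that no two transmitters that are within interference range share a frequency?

T12, T14, T6, T8 all conflict with each other, so at least 4 frequencies are needed.
4 frequencies suffice: frequency 1 → {T12, T4}; frequency 2 → {T3, T8}; frequency 3 → {T6}; frequency 4 → {T14}. No two conflicting transmitters share a frequency.

4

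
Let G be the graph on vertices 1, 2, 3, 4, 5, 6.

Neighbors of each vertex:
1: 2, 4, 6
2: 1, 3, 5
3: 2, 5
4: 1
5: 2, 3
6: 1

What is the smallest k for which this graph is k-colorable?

3

2, 3, 5 are pairwise adjacent, so at least 3 colors are needed.
One proper 3-coloring: 1=red, 2=blue, 3=green, 4=blue, 5=red, 6=blue. No two adjacent vertices share a color.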